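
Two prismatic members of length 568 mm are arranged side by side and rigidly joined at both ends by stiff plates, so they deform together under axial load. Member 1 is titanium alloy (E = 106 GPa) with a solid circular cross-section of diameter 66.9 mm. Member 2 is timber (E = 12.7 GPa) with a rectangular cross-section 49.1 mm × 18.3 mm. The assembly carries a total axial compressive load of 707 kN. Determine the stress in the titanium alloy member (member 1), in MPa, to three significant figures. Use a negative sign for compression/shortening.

-195 MPa

A_1 = 3515 mm².
A_2 = 898.5 mm².
Equal strain + equilibrium ⇒ each member carries load in proportion to AE: A₁E₁ = 372600000 N, A₂E₂ = 11410000 N, ΣAE = 384000000 N.
σ₁ = P·E₁/ΣAE = -707000·106000/384000000 = -195.2 MPa.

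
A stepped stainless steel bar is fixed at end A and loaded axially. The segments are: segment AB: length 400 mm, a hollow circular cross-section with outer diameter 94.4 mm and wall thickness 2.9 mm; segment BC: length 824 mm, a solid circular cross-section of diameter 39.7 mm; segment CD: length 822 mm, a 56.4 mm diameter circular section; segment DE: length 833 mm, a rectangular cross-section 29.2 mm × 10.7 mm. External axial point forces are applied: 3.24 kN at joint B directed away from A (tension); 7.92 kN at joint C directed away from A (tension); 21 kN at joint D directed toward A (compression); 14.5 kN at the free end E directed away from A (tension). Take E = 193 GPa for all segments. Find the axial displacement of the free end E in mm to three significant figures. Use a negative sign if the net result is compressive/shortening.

0.206 mm

Internal axial forces (sectioning from the free end, tension +): N_DE = 14.5 kN, N_CD = -6.5 kN, N_BC = 1.42 kN, N_AB = 4.66 kN.
A_AB = 833.6 mm².
A_BC = 1238 mm².
A_CD = 2498 mm².
A_DE = 312.4 mm².
δ_AB = 4660·400/(833.6·193000) = 0.01159 mm
δ_BC = 1420·824/(1238·193000) = 0.004898 mm
δ_CD = -6500·822/(2498·193000) = -0.01108 mm
δ_DE = 14500·833/(312.4·193000) = 0.2003 mm
δ = Σδ_i = 0.2057 mm.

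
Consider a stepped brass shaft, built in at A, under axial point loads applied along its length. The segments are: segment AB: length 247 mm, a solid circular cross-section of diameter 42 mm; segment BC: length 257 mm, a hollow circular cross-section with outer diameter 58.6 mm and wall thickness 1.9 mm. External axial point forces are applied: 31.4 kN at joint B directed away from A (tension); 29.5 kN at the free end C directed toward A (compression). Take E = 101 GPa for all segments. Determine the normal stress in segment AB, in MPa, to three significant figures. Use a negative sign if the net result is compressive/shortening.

Internal axial forces (sectioning from the free end, tension +): N_BC = -29.5 kN, N_AB = 1.9 kN.
A_AB = 1385 mm².
σ_AB = N_AB/A_AB = 1900/1385 = 1.371 MPa.

1.37 MPa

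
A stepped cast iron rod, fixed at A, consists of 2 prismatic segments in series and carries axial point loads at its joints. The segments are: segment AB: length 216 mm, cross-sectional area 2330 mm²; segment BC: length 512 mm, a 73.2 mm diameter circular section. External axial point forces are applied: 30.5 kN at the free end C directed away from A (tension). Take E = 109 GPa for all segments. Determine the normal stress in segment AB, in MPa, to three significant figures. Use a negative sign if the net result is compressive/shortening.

Internal axial forces (sectioning from the free end, tension +): N_BC = 30.5 kN, N_AB = 30.5 kN.
σ_AB = N_AB/A_AB = 30500/2330 = 13.09 MPa.

13.1 MPa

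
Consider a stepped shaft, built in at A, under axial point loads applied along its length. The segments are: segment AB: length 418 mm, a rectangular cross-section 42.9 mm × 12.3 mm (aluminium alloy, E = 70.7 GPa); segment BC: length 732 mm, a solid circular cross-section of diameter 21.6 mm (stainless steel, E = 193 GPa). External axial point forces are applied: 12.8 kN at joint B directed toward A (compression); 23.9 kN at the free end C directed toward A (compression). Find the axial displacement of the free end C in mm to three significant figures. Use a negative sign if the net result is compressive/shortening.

-0.659 mm

Internal axial forces (sectioning from the free end, tension +): N_BC = -23.9 kN, N_AB = -36.7 kN.
A_AB = 527.7 mm².
A_BC = 366.4 mm².
δ_AB = -36700·418/(527.7·70700) = -0.4112 mm
δ_BC = -23900·732/(366.4·193000) = -0.2474 mm
δ = Σδ_i = -0.6586 mm.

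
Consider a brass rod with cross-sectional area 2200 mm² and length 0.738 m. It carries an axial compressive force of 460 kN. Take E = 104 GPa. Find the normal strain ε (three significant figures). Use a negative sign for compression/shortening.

σ = N/A = -209.1 MPa; ε = σ/E = -209.1/104000 = -2.010e-03.

-0.00201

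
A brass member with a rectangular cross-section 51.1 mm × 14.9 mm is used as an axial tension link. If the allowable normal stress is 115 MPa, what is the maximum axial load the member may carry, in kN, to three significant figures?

87.6 kN

A = 761.4 mm².
P_max = σ_allow · A = 115 · 761.4 = 87560 N = 87.56 kN.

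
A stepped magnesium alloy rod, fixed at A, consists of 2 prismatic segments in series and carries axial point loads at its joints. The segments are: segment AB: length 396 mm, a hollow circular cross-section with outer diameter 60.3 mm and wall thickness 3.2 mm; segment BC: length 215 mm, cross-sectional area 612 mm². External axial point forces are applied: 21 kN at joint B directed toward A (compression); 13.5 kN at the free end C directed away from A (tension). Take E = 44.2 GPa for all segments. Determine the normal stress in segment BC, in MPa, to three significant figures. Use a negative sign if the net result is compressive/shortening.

Internal axial forces (sectioning from the free end, tension +): N_BC = 13.5 kN, N_AB = -7.5 kN.
σ_BC = N_BC/A_BC = 13500/612 = 22.06 MPa.

22.1 MPa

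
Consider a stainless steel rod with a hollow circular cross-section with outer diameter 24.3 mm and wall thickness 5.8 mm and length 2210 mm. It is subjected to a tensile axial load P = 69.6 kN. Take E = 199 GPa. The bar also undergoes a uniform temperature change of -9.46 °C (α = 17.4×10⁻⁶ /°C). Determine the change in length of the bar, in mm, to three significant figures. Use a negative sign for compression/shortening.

A = 337.1 mm².
δ_mech = NL/(AE) = 69600·2210/(337.1·199000) = 2.293 mm.
δ_thermal = αLΔT = 17.4e-6·2210·-9.46 = -0.3638 mm.
δ = δ_mech + δ_thermal = 1.929 mm.

1.93 mm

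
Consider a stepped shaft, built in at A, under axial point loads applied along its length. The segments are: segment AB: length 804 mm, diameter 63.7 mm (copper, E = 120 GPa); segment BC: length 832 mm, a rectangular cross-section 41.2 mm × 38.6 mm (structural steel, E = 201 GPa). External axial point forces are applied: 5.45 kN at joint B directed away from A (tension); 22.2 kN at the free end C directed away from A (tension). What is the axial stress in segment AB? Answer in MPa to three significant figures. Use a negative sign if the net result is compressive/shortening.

Internal axial forces (sectioning from the free end, tension +): N_BC = 22.2 kN, N_AB = 27.65 kN.
A_AB = 3187 mm².
σ_AB = N_AB/A_AB = 27650/3187 = 8.676 MPa.

8.68 MPa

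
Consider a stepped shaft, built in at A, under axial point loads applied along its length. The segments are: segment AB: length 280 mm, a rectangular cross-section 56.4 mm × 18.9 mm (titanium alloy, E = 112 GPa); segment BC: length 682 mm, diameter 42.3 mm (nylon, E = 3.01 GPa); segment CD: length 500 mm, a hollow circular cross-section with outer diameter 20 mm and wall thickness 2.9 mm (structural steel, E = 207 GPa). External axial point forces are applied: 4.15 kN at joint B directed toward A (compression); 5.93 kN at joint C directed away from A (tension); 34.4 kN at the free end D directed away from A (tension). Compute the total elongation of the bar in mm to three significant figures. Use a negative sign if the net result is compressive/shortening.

Internal axial forces (sectioning from the free end, tension +): N_CD = 34.4 kN, N_BC = 40.33 kN, N_AB = 36.18 kN.
A_AB = 1066 mm².
A_BC = 1405 mm².
A_CD = 155.8 mm².
δ_AB = 36180·280/(1066·112000) = 0.08485 mm
δ_BC = 40330·682/(1405·3010) = 6.502 mm
δ_CD = 34400·500/(155.8·207000) = 0.5334 mm
δ = Σδ_i = 7.121 mm.

7.12 mm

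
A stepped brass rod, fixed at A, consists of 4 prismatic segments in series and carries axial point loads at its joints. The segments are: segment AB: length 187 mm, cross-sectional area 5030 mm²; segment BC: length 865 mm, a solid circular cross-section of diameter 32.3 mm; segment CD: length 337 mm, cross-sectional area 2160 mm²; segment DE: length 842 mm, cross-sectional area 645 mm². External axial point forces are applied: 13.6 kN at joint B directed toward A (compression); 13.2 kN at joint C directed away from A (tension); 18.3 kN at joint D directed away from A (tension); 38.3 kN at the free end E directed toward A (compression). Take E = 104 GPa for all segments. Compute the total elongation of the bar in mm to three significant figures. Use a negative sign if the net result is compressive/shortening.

-0.587 mm

Internal axial forces (sectioning from the free end, tension +): N_DE = -38.3 kN, N_CD = -20 kN, N_BC = -6.8 kN, N_AB = -20.4 kN.
A_BC = 819.4 mm².
δ_AB = -20400·187/(5030·104000) = -0.007292 mm
δ_BC = -6800·865/(819.4·104000) = -0.06902 mm
δ_CD = -20000·337/(2160·104000) = -0.03 mm
δ_DE = -38300·842/(645·104000) = -0.4807 mm
δ = Σδ_i = -0.5871 mm.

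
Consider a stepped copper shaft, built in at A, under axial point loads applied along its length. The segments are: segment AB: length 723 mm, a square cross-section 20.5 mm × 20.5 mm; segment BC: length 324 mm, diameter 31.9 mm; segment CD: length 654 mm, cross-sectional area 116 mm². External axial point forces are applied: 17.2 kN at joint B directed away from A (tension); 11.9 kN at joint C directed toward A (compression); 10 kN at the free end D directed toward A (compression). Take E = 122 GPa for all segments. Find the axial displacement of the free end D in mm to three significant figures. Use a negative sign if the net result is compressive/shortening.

-0.601 mm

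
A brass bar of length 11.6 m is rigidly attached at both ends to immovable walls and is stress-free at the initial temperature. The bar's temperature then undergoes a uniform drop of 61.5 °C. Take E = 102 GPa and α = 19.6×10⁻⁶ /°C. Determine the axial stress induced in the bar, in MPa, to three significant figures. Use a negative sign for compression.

Free thermal expansion αLΔT = 19.6e-6 · 11600 · -61.5 = -13.98 mm.
The walls impose strain ε = −(-13.98)/11600 = 1.2054e-03; σ = Eε = 102000 · 1.2054e-03 = 123 MPa.

123 MPa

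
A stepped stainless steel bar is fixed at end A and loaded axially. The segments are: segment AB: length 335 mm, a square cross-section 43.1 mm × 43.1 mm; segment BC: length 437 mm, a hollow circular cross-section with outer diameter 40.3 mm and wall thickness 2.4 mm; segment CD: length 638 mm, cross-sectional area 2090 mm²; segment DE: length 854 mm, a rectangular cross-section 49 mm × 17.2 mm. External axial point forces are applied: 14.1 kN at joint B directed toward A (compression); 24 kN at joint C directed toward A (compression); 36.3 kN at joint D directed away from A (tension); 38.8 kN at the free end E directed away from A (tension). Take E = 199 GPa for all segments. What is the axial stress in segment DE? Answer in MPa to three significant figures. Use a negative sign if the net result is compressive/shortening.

Internal axial forces (sectioning from the free end, tension +): N_DE = 38.8 kN, N_CD = 75.1 kN, N_BC = 51.1 kN, N_AB = 37 kN.
A_DE = 842.8 mm².
σ_DE = N_DE/A_DE = 38800/842.8 = 46.04 MPa.

46.0 MPa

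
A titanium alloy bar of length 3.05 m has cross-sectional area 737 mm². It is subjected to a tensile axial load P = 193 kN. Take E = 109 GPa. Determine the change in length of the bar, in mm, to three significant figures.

7.33 mm

δ_mech = NL/(AE) = 193000·3050/(737·109000) = 7.328 mm.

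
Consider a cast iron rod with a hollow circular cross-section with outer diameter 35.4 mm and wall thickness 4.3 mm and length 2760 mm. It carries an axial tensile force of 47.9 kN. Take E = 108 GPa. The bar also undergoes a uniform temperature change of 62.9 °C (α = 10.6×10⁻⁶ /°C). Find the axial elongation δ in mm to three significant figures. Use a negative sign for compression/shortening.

4.75 mm

A = 420.1 mm².
δ_mech = NL/(AE) = 47900·2760/(420.1·108000) = 2.914 mm.
δ_thermal = αLΔT = 10.6e-6·2760·62.9 = 1.84 mm.
δ = δ_mech + δ_thermal = 4.754 mm.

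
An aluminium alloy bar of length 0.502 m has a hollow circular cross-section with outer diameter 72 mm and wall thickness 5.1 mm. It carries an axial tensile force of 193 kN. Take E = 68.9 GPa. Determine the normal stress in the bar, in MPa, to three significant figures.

180 MPa

A = 1072 mm².
σ = N/A = 193000/1072 = 180.1 MPa.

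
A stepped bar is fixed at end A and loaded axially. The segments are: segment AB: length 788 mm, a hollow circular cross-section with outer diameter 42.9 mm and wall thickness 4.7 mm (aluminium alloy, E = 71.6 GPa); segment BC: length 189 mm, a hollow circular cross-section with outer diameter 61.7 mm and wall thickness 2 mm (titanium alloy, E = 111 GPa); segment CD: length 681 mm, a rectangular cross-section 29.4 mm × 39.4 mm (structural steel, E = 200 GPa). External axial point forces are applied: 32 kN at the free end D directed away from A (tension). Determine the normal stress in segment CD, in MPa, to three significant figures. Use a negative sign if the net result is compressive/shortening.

27.6 MPa

Internal axial forces (sectioning from the free end, tension +): N_CD = 32 kN, N_BC = 32 kN, N_AB = 32 kN.
A_CD = 1158 mm².
σ_CD = N_CD/A_CD = 32000/1158 = 27.63 MPa.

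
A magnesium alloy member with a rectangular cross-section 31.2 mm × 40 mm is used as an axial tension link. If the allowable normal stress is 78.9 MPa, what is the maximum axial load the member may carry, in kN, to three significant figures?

A = 1248 mm².
P_max = σ_allow · A = 78.9 · 1248 = 98470 N = 98.47 kN.

98.5 kN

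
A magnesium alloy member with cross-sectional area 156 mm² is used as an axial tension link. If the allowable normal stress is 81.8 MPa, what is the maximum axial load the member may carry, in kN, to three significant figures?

P_max = σ_allow · A = 81.8 · 156 = 12760 N = 12.76 kN.

12.8 kN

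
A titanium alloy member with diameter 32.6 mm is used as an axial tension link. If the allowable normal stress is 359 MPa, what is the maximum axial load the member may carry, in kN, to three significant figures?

A = 834.7 mm².
P_max = σ_allow · A = 359 · 834.7 = 299700 N = 299.7 kN.

300 kN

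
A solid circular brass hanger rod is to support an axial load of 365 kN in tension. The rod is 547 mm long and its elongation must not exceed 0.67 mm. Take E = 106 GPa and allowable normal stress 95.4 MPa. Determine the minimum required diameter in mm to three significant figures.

Required area A ≥ P/σ_allow = 365000/95.4 = 3826 mm².
For a solid circular section, d ≥ √(4A/π) = 69.8 mm.
Elongation limit: A ≥ PL/(Eδ_allow) = 365000·547/(106000·0.67) = 2811 mm² ⇒ d ≥ 59.83 mm.
The stress limit governs.

69.8 mm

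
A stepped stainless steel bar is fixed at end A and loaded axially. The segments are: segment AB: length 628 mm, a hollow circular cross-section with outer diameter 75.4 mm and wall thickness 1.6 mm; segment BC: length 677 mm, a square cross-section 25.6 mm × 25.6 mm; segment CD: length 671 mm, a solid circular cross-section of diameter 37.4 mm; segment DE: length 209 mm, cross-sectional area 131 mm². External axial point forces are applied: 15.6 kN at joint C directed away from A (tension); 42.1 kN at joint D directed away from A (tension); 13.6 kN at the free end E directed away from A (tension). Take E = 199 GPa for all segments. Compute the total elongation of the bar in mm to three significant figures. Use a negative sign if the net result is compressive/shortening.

Internal axial forces (sectioning from the free end, tension +): N_DE = 13.6 kN, N_CD = 55.7 kN, N_BC = 71.3 kN, N_AB = 71.3 kN.
A_AB = 371 mm².
A_BC = 655.4 mm².
A_CD = 1099 mm².
δ_AB = 71300·628/(371·199000) = 0.6066 mm
δ_BC = 71300·677/(655.4·199000) = 0.3701 mm
δ_CD = 55700·671/(1099·199000) = 0.171 mm
δ_DE = 13600·209/(131·199000) = 0.109 mm
δ = Σδ_i = 1.257 mm.

1.26 mm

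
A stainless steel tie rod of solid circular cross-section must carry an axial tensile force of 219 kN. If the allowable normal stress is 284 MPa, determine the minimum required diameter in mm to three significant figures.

31.3 mm

Required area A ≥ P/σ_allow = 219000/284 = 771.1 mm².
For a solid circular section, d ≥ √(4A/π) = 31.33 mm.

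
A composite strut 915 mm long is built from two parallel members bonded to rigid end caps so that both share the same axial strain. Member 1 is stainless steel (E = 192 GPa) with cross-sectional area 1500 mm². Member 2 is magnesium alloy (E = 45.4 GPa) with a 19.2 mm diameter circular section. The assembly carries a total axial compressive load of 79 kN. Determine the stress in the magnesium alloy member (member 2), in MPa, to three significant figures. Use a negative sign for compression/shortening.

A_2 = 289.5 mm².
Equal strain + equilibrium ⇒ each member carries load in proportion to AE: A₁E₁ = 288000000 N, A₂E₂ = 13140000 N, ΣAE = 301100000 N.
σ₂ = P·E₂/ΣAE = -79000·45400/301100000 = -11.91 MPa.

-11.9 MPa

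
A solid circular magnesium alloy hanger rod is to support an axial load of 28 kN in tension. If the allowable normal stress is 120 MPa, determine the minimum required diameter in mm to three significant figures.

Required area A ≥ P/σ_allow = 28000/120 = 233.3 mm².
For a solid circular section, d ≥ √(4A/π) = 17.24 mm.

17.2 mm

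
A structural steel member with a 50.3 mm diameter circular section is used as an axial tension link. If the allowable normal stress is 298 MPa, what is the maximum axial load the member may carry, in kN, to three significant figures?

A = 1987 mm².
P_max = σ_allow · A = 298 · 1987 = 592200 N = 592.2 kN.

592 kN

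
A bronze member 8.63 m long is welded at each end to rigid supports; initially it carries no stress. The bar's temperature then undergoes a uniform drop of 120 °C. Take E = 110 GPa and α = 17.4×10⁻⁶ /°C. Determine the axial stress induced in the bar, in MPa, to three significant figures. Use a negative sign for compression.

230 MPa

Free thermal expansion αLΔT = 17.4e-6 · 8630 · -120 = -18.02 mm.
The walls impose strain ε = −(-18.02)/8630 = 2.0880e-03; σ = Eε = 110000 · 2.0880e-03 = 229.7 MPa.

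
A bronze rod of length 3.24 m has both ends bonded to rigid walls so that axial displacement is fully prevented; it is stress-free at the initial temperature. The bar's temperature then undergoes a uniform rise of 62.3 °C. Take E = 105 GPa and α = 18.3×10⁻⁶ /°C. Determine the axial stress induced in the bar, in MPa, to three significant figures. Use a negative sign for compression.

-120 MPa

Free thermal expansion αLΔT = 18.3e-6 · 3240 · 62.3 = 3.694 mm.
The walls impose strain ε = −(3.694)/3240 = -1.1401e-03; σ = Eε = 105000 · -1.1401e-03 = -119.7 MPa.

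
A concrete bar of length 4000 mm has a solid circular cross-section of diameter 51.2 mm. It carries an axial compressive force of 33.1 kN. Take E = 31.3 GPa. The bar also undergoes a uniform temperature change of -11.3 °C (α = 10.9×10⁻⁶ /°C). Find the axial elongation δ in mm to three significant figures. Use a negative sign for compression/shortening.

-2.55 mm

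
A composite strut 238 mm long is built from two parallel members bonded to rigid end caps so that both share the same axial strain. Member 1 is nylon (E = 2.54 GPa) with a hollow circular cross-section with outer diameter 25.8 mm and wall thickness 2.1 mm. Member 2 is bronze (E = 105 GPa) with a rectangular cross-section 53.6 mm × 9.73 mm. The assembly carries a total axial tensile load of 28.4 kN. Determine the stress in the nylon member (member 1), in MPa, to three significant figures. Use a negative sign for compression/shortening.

1.31 MPa

A_1 = 156.4 mm².
A_2 = 521.5 mm².
Equal strain + equilibrium ⇒ each member carries load in proportion to AE: A₁E₁ = 397100 N, A₂E₂ = 54760000 N, ΣAE = 55160000 N.
σ₁ = P·E₁/ΣAE = 28400·2540/55160000 = 1.308 MPa.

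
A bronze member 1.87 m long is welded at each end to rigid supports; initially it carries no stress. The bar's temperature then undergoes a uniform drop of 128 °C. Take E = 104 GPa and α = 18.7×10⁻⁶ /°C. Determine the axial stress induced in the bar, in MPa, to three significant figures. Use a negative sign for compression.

Free thermal expansion αLΔT = 18.7e-6 · 1870 · -128 = -4.476 mm.
The walls impose strain ε = −(-4.476)/1870 = 2.3936e-03; σ = Eε = 104000 · 2.3936e-03 = 248.9 MPa.

249 MPa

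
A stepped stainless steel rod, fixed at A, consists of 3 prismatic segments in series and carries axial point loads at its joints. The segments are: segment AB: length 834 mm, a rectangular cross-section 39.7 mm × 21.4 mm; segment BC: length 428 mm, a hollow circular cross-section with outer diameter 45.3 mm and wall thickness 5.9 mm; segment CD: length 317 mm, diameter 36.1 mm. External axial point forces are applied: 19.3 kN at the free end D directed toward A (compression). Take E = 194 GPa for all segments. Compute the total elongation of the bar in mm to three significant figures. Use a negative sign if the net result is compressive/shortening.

-0.187 mm

Internal axial forces (sectioning from the free end, tension +): N_CD = -19.3 kN, N_BC = -19.3 kN, N_AB = -19.3 kN.
A_AB = 849.6 mm².
A_BC = 730.3 mm².
A_CD = 1024 mm².
δ_AB = -19300·834/(849.6·194000) = -0.09766 mm
δ_BC = -19300·428/(730.3·194000) = -0.0583 mm
δ_CD = -19300·317/(1024·194000) = -0.03081 mm
δ = Σδ_i = -0.1868 mm.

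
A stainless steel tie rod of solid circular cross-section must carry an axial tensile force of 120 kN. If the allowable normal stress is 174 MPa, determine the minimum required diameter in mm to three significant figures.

29.6 mm

Required area A ≥ P/σ_allow = 120000/174 = 689.7 mm².
For a solid circular section, d ≥ √(4A/π) = 29.63 mm.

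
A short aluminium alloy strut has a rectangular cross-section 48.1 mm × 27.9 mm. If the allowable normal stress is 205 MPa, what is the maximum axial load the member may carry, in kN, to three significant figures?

A = 1342 mm².
P_max = σ_allow · A = 205 · 1342 = 275100 N = 275.1 kN.

275 kN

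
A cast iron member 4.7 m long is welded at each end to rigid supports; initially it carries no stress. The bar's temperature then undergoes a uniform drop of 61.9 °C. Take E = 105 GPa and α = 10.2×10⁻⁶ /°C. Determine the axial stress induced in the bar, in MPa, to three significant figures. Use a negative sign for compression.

66.3 MPa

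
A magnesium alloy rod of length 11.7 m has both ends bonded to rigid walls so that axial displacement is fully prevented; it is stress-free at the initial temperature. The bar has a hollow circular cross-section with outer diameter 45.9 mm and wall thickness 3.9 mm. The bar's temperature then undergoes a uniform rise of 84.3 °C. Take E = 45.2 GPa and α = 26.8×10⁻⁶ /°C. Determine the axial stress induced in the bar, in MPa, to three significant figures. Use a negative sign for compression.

Free thermal expansion αLΔT = 26.8e-6 · 11700 · 84.3 = 26.43 mm.
The walls impose strain ε = −(26.43)/11700 = -2.2592e-03; σ = Eε = 45200 · -2.2592e-03 = -102.1 MPa.

-102 MPa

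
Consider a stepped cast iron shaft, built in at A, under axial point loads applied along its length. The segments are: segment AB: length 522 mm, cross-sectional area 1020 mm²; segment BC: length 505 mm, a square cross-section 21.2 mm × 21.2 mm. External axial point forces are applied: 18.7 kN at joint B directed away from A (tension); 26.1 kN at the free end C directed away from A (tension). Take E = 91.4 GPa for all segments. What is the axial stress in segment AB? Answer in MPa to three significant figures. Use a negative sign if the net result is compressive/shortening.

43.9 MPa

Internal axial forces (sectioning from the free end, tension +): N_BC = 26.1 kN, N_AB = 44.8 kN.
σ_AB = N_AB/A_AB = 44800/1020 = 43.92 MPa.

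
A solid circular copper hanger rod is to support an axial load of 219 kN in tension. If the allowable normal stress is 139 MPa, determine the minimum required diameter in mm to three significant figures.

44.8 mm

Required area A ≥ P/σ_allow = 219000/139 = 1576 mm².
For a solid circular section, d ≥ √(4A/π) = 44.79 mm.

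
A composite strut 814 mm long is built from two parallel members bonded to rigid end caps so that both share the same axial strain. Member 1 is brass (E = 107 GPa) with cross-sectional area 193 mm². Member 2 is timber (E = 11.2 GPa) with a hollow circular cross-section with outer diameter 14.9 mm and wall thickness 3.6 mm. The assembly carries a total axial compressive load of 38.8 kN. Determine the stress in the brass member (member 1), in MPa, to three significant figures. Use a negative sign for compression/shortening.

-188 MPa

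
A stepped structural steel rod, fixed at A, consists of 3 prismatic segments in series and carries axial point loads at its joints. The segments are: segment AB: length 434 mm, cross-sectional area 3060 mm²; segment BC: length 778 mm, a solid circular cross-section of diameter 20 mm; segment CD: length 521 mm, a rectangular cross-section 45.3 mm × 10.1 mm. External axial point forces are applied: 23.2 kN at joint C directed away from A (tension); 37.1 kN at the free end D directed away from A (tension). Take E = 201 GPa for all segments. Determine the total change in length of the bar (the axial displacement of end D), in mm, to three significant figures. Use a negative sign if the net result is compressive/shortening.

0.996 mm

Internal axial forces (sectioning from the free end, tension +): N_CD = 37.1 kN, N_BC = 60.3 kN, N_AB = 60.3 kN.
A_BC = 314.2 mm².
A_CD = 457.5 mm².
δ_AB = 60300·434/(3060·201000) = 0.04255 mm
δ_BC = 60300·778/(314.2·201000) = 0.7429 mm
δ_CD = 37100·521/(457.5·201000) = 0.2102 mm
δ = Σδ_i = 0.9957 mm.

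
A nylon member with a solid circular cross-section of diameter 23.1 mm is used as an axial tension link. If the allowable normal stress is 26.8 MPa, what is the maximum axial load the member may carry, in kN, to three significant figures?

11.2 kN

A = 419.1 mm².
P_max = σ_allow · A = 26.8 · 419.1 = 11230 N = 11.23 kN.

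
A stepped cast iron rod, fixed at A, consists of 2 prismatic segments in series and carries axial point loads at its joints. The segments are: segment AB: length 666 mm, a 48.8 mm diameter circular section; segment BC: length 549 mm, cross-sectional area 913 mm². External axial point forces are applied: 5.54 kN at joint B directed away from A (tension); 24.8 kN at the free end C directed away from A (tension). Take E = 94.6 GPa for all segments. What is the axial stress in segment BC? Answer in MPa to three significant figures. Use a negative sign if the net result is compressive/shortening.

Internal axial forces (sectioning from the free end, tension +): N_BC = 24.8 kN, N_AB = 30.34 kN.
σ_BC = N_BC/A_BC = 24800/913 = 27.16 MPa.

27.2 MPa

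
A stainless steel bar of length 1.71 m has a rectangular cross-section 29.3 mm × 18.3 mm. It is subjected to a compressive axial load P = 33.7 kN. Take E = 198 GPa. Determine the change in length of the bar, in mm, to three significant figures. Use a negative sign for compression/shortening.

A = 536.2 mm².
δ_mech = NL/(AE) = -33700·1710/(536.2·198000) = -0.5428 mm.

-0.543 mm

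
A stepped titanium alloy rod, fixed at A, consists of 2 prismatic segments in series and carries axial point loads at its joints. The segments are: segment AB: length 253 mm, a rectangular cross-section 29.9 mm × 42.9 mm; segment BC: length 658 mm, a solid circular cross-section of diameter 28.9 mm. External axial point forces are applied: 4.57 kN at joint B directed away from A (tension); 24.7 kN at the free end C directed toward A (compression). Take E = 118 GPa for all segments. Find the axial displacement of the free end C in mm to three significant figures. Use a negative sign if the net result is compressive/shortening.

-0.244 mm

Internal axial forces (sectioning from the free end, tension +): N_BC = -24.7 kN, N_AB = -20.13 kN.
A_AB = 1283 mm².
A_BC = 656 mm².
δ_AB = -20130·253/(1283·118000) = -0.03365 mm
δ_BC = -24700·658/(656·118000) = -0.21 mm
δ = Σδ_i = -0.2436 mm.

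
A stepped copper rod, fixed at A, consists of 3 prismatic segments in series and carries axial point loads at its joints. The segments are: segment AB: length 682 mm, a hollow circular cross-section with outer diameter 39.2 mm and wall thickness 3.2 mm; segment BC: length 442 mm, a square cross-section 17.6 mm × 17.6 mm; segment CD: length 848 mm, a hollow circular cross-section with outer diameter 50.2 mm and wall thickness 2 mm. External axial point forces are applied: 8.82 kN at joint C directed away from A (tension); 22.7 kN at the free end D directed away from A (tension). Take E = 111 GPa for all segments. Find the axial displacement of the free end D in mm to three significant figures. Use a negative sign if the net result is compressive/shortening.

1.51 mm

Internal axial forces (sectioning from the free end, tension +): N_CD = 22.7 kN, N_BC = 31.52 kN, N_AB = 31.52 kN.
A_AB = 361.9 mm².
A_BC = 309.8 mm².
A_CD = 302.8 mm².
δ_AB = 31520·682/(361.9·111000) = 0.5351 mm
δ_BC = 31520·442/(309.8·111000) = 0.4052 mm
δ_CD = 22700·848/(302.8·111000) = 0.5726 mm
δ = Σδ_i = 1.513 mm.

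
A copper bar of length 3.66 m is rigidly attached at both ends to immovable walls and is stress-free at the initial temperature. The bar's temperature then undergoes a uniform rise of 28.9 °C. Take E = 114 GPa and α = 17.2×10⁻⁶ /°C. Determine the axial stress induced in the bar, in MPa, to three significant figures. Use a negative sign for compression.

-56.7 MPa

Free thermal expansion αLΔT = 17.2e-6 · 3660 · 28.9 = 1.819 mm.
The walls impose strain ε = −(1.819)/3660 = -4.9708e-04; σ = Eε = 114000 · -4.9708e-04 = -56.67 MPa.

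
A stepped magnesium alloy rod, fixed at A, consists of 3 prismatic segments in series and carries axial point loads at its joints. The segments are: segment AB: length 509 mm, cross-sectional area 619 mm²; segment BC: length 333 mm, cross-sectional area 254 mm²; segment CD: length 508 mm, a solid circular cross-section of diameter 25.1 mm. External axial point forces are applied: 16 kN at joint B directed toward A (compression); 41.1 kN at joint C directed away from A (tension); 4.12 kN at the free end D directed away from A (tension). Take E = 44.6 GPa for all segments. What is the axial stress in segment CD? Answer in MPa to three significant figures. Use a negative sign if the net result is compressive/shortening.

Internal axial forces (sectioning from the free end, tension +): N_CD = 4.12 kN, N_BC = 45.22 kN, N_AB = 29.22 kN.
A_CD = 494.8 mm².
σ_CD = N_CD/A_CD = 4120/494.8 = 8.326 MPa.

8.33 MPa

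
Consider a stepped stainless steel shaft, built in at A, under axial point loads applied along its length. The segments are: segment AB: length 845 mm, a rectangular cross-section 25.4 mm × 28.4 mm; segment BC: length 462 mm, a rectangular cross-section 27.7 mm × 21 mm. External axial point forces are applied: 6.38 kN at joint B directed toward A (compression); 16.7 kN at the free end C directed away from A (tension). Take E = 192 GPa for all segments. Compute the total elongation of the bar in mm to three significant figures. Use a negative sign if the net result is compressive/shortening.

Internal axial forces (sectioning from the free end, tension +): N_BC = 16.7 kN, N_AB = 10.32 kN.
A_AB = 721.4 mm².
A_BC = 581.7 mm².
δ_AB = 10320·845/(721.4·192000) = 0.06296 mm
δ_BC = 16700·462/(581.7·192000) = 0.06908 mm
δ = Σδ_i = 0.132 mm.

0.132 mm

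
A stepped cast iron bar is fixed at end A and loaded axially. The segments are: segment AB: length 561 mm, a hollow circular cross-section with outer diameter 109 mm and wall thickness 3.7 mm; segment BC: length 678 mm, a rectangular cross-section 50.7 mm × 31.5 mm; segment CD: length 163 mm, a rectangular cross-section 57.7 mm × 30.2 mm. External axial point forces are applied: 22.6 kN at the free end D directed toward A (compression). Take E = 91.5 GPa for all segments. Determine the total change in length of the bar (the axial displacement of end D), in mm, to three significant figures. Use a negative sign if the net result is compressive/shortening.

Internal axial forces (sectioning from the free end, tension +): N_CD = -22.6 kN, N_BC = -22.6 kN, N_AB = -22.6 kN.
A_AB = 1224 mm².
A_BC = 1597 mm².
A_CD = 1743 mm².
δ_AB = -22600·561/(1224·91500) = -0.1132 mm
δ_BC = -22600·678/(1597·91500) = -0.1049 mm
δ_CD = -22600·163/(1743·91500) = -0.0231 mm
δ = Σδ_i = -0.2412 mm.

-0.241 mm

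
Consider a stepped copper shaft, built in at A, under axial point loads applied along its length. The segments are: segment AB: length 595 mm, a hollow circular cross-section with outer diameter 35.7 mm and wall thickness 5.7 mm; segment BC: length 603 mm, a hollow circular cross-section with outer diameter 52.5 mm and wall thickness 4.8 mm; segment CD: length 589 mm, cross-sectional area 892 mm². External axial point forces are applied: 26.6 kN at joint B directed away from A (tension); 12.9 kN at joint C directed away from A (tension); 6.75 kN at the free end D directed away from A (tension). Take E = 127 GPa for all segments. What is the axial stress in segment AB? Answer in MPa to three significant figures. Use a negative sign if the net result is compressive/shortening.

86.1 MPa

Internal axial forces (sectioning from the free end, tension +): N_CD = 6.75 kN, N_BC = 19.65 kN, N_AB = 46.25 kN.
A_AB = 537.2 mm².
σ_AB = N_AB/A_AB = 46250/537.2 = 86.09 MPa.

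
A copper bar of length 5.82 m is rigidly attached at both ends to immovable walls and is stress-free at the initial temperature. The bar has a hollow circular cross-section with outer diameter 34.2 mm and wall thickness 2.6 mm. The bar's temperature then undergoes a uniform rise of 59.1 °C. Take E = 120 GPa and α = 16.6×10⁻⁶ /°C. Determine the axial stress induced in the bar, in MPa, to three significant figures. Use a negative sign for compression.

Free thermal expansion αLΔT = 16.6e-6 · 5820 · 59.1 = 5.71 mm.
The walls impose strain ε = −(5.71)/5820 = -9.8106e-04; σ = Eε = 120000 · -9.8106e-04 = -117.7 MPa.

-118 MPa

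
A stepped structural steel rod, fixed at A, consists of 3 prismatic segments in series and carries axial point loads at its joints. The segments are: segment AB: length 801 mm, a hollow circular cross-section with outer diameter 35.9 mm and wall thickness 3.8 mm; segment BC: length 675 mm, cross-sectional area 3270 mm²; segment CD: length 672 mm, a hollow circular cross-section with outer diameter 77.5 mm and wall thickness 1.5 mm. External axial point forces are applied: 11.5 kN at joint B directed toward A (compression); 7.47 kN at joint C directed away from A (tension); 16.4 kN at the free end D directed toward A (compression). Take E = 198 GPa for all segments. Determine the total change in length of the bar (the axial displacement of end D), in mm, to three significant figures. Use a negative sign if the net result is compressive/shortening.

-0.380 mm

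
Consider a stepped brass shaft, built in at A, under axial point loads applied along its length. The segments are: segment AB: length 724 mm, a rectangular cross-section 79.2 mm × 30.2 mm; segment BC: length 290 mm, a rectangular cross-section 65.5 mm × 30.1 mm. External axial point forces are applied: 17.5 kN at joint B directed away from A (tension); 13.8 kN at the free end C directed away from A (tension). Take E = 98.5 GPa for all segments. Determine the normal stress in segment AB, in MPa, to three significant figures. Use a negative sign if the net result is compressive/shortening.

Internal axial forces (sectioning from the free end, tension +): N_BC = 13.8 kN, N_AB = 31.3 kN.
A_AB = 2392 mm².
σ_AB = N_AB/A_AB = 31300/2392 = 13.09 MPa.

13.1 MPa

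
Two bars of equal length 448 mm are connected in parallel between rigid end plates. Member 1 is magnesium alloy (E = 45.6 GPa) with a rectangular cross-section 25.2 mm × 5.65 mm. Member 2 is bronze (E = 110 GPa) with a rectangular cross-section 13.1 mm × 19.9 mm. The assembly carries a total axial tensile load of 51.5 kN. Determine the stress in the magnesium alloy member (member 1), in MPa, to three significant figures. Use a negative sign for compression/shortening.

66.8 MPa

A_1 = 142.4 mm².
A_2 = 260.7 mm².
Equal strain + equilibrium ⇒ each member carries load in proportion to AE: A₁E₁ = 6493000 N, A₂E₂ = 28680000 N, ΣAE = 35170000 N.
σ₁ = P·E₁/ΣAE = 51500·45600/35170000 = 66.78 MPa.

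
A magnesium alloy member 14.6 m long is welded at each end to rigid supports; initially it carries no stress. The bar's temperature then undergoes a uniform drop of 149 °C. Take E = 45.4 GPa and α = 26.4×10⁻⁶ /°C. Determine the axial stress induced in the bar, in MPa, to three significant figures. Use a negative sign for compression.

Free thermal expansion αLΔT = 26.4e-6 · 14600 · -149 = -57.43 mm.
The walls impose strain ε = −(-57.43)/14600 = 3.9336e-03; σ = Eε = 45400 · 3.9336e-03 = 178.6 MPa.

179 MPa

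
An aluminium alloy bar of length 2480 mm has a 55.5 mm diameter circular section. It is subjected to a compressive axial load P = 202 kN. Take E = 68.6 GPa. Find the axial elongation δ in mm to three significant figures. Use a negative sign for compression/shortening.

A = 2419 mm².
δ_mech = NL/(AE) = -202000·2480/(2419·68600) = -3.019 mm.

-3.02 mm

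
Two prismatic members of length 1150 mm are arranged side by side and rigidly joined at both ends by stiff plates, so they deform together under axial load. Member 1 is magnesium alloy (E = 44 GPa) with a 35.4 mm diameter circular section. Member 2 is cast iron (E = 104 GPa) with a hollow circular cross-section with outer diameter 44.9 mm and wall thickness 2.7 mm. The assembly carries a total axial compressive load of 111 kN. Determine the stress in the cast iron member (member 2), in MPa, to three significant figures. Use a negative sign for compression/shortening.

-143 MPa

A_1 = 984.2 mm².
A_2 = 358 mm².
Equal strain + equilibrium ⇒ each member carries load in proportion to AE: A₁E₁ = 43310000 N, A₂E₂ = 37230000 N, ΣAE = 80530000 N.
σ₂ = P·E₂/ΣAE = -111000·104000/80530000 = -143.3 MPa.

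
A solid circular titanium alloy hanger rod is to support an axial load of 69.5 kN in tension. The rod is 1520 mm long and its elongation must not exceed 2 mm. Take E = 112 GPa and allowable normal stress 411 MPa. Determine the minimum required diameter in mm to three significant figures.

Required area A ≥ P/σ_allow = 69500/411 = 169.1 mm².
For a solid circular section, d ≥ √(4A/π) = 14.67 mm.
Elongation limit: A ≥ PL/(Eδ_allow) = 69500·1520/(112000·2) = 471.6 mm² ⇒ d ≥ 24.5 mm.
The elongation limit governs.

24.5 mm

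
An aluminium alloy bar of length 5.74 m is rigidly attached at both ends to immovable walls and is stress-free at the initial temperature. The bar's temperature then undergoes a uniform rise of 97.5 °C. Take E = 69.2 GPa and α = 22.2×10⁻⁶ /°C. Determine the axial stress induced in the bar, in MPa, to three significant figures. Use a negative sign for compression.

-150 MPa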